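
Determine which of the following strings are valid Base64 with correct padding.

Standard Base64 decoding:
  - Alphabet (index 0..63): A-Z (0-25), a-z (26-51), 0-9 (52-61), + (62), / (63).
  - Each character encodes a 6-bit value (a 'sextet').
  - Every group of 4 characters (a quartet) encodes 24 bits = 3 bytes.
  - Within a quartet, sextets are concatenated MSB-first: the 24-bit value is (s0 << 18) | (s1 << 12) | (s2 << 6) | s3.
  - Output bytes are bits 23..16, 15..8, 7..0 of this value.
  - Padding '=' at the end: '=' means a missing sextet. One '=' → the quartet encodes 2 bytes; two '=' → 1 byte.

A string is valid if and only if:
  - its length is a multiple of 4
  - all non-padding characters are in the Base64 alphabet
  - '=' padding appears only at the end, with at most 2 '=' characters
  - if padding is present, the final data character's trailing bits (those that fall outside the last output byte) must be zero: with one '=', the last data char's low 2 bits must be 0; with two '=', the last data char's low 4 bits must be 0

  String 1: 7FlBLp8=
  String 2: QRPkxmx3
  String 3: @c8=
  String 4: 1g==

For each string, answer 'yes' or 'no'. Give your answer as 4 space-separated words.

Answer: yes yes no yes

Derivation:
String 1: '7FlBLp8=' → valid
String 2: 'QRPkxmx3' → valid
String 3: '@c8=' → invalid (bad char(s): ['@'])
String 4: '1g==' → valid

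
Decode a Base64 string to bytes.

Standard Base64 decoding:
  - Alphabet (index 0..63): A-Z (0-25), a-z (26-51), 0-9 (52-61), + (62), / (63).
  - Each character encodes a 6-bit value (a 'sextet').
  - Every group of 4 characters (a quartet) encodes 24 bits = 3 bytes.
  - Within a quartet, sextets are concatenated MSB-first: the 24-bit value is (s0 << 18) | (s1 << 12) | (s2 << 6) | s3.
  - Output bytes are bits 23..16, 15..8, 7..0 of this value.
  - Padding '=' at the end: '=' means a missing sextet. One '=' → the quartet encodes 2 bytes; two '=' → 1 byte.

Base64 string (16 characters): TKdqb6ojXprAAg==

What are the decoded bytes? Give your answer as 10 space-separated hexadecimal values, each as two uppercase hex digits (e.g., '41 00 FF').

After char 0 ('T'=19): chars_in_quartet=1 acc=0x13 bytes_emitted=0
After char 1 ('K'=10): chars_in_quartet=2 acc=0x4CA bytes_emitted=0
After char 2 ('d'=29): chars_in_quartet=3 acc=0x1329D bytes_emitted=0
After char 3 ('q'=42): chars_in_quartet=4 acc=0x4CA76A -> emit 4C A7 6A, reset; bytes_emitted=3
After char 4 ('b'=27): chars_in_quartet=1 acc=0x1B bytes_emitted=3
After char 5 ('6'=58): chars_in_quartet=2 acc=0x6FA bytes_emitted=3
After char 6 ('o'=40): chars_in_quartet=3 acc=0x1BEA8 bytes_emitted=3
After char 7 ('j'=35): chars_in_quartet=4 acc=0x6FAA23 -> emit 6F AA 23, reset; bytes_emitted=6
After char 8 ('X'=23): chars_in_quartet=1 acc=0x17 bytes_emitted=6
After char 9 ('p'=41): chars_in_quartet=2 acc=0x5E9 bytes_emitted=6
After char 10 ('r'=43): chars_in_quartet=3 acc=0x17A6B bytes_emitted=6
After char 11 ('A'=0): chars_in_quartet=4 acc=0x5E9AC0 -> emit 5E 9A C0, reset; bytes_emitted=9
After char 12 ('A'=0): chars_in_quartet=1 acc=0x0 bytes_emitted=9
After char 13 ('g'=32): chars_in_quartet=2 acc=0x20 bytes_emitted=9
Padding '==': partial quartet acc=0x20 -> emit 02; bytes_emitted=10

Answer: 4C A7 6A 6F AA 23 5E 9A C0 02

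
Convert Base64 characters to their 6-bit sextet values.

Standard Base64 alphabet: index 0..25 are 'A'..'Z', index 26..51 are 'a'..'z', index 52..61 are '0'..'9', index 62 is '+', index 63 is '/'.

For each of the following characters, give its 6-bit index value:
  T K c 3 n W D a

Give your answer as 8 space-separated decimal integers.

Answer: 19 10 28 55 39 22 3 26

Derivation:
'T': A..Z range, ord('T') − ord('A') = 19
'K': A..Z range, ord('K') − ord('A') = 10
'c': a..z range, 26 + ord('c') − ord('a') = 28
'3': 0..9 range, 52 + ord('3') − ord('0') = 55
'n': a..z range, 26 + ord('n') − ord('a') = 39
'W': A..Z range, ord('W') − ord('A') = 22
'D': A..Z range, ord('D') − ord('A') = 3
'a': a..z range, 26 + ord('a') − ord('a') = 26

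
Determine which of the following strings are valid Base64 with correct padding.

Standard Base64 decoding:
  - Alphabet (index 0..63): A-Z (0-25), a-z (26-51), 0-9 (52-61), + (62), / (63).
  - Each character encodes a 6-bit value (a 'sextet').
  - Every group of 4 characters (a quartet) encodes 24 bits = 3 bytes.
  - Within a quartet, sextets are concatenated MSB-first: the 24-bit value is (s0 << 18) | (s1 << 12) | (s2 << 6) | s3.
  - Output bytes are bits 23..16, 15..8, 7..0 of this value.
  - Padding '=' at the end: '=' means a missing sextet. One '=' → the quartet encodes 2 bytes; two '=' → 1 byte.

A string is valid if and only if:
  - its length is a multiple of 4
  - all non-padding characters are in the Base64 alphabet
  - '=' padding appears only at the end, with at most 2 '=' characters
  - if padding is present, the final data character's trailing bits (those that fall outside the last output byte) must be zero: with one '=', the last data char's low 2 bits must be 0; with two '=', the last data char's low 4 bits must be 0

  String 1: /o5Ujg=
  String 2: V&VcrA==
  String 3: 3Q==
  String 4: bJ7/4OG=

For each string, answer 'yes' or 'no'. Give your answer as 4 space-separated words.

String 1: '/o5Ujg=' → invalid (len=7 not mult of 4)
String 2: 'V&VcrA==' → invalid (bad char(s): ['&'])
String 3: '3Q==' → valid
String 4: 'bJ7/4OG=' → invalid (bad trailing bits)

Answer: no no yes no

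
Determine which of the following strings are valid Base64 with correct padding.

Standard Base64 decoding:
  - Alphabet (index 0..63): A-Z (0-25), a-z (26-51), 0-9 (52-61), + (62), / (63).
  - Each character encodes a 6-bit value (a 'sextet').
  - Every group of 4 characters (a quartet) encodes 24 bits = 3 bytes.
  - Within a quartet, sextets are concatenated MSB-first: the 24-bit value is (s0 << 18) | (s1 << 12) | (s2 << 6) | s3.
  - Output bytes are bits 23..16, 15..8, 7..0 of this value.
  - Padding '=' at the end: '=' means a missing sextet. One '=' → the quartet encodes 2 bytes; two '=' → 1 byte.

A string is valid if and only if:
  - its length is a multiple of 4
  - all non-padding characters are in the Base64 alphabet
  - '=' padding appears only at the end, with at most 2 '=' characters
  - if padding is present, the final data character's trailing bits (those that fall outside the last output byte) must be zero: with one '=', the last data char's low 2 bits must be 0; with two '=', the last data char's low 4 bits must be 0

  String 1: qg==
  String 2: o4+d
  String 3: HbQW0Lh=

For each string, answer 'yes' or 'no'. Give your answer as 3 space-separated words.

String 1: 'qg==' → valid
String 2: 'o4+d' → valid
String 3: 'HbQW0Lh=' → invalid (bad trailing bits)

Answer: yes yes no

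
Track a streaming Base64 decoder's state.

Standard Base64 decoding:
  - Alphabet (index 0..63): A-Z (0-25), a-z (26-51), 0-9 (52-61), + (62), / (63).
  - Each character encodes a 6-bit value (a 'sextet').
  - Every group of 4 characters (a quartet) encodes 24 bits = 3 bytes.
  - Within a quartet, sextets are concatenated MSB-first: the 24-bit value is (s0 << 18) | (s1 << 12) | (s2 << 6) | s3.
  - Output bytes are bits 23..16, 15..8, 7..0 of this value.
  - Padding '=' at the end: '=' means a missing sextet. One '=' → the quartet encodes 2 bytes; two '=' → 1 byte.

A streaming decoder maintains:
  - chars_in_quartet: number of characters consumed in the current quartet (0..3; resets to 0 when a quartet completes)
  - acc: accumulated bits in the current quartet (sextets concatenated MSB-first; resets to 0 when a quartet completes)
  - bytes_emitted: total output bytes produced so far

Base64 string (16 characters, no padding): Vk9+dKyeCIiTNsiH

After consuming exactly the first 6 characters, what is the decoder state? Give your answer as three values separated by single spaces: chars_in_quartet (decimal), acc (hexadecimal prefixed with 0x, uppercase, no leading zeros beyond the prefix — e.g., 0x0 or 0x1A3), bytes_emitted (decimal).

After char 0 ('V'=21): chars_in_quartet=1 acc=0x15 bytes_emitted=0
After char 1 ('k'=36): chars_in_quartet=2 acc=0x564 bytes_emitted=0
After char 2 ('9'=61): chars_in_quartet=3 acc=0x1593D bytes_emitted=0
After char 3 ('+'=62): chars_in_quartet=4 acc=0x564F7E -> emit 56 4F 7E, reset; bytes_emitted=3
After char 4 ('d'=29): chars_in_quartet=1 acc=0x1D bytes_emitted=3
After char 5 ('K'=10): chars_in_quartet=2 acc=0x74A bytes_emitted=3

Answer: 2 0x74A 3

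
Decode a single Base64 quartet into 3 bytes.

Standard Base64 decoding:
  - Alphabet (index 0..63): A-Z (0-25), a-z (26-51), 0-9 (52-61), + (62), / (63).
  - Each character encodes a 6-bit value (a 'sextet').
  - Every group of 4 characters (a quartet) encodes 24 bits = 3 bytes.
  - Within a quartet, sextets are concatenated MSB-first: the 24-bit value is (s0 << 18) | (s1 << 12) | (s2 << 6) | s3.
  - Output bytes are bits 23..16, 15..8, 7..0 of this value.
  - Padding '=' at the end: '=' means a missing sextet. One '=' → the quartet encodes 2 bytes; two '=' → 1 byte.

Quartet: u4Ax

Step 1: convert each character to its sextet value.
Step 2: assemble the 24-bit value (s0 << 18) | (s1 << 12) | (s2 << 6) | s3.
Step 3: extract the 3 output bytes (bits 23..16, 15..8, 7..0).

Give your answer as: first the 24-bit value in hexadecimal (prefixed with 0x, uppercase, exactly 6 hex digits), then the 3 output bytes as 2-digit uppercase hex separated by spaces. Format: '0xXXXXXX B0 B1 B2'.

Sextets: u=46, 4=56, A=0, x=49
24-bit: (46<<18) | (56<<12) | (0<<6) | 49
      = 0xB80000 | 0x038000 | 0x000000 | 0x000031
      = 0xBB8031
Bytes: (v>>16)&0xFF=BB, (v>>8)&0xFF=80, v&0xFF=31

Answer: 0xBB8031 BB 80 31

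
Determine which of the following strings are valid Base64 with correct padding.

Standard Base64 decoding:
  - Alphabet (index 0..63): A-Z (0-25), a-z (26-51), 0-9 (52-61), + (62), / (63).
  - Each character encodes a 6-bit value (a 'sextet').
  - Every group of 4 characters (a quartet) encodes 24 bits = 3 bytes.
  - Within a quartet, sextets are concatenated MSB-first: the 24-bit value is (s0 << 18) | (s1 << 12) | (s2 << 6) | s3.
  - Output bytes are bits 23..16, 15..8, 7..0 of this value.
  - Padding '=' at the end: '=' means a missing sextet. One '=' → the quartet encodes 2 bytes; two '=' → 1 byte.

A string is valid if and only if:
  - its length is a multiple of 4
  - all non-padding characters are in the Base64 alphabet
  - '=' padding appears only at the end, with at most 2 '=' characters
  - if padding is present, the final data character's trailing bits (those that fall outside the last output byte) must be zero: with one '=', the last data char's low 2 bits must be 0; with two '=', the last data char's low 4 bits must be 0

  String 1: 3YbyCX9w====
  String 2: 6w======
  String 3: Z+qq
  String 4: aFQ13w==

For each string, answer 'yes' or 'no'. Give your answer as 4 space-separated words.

Answer: no no yes yes

Derivation:
String 1: '3YbyCX9w====' → invalid (4 pad chars (max 2))
String 2: '6w======' → invalid (6 pad chars (max 2))
String 3: 'Z+qq' → valid
String 4: 'aFQ13w==' → valid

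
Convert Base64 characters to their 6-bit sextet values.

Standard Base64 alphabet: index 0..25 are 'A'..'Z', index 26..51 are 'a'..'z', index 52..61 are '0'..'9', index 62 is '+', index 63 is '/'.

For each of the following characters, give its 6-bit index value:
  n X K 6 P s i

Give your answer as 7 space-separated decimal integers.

'n': a..z range, 26 + ord('n') − ord('a') = 39
'X': A..Z range, ord('X') − ord('A') = 23
'K': A..Z range, ord('K') − ord('A') = 10
'6': 0..9 range, 52 + ord('6') − ord('0') = 58
'P': A..Z range, ord('P') − ord('A') = 15
's': a..z range, 26 + ord('s') − ord('a') = 44
'i': a..z range, 26 + ord('i') − ord('a') = 34

Answer: 39 23 10 58 15 44 34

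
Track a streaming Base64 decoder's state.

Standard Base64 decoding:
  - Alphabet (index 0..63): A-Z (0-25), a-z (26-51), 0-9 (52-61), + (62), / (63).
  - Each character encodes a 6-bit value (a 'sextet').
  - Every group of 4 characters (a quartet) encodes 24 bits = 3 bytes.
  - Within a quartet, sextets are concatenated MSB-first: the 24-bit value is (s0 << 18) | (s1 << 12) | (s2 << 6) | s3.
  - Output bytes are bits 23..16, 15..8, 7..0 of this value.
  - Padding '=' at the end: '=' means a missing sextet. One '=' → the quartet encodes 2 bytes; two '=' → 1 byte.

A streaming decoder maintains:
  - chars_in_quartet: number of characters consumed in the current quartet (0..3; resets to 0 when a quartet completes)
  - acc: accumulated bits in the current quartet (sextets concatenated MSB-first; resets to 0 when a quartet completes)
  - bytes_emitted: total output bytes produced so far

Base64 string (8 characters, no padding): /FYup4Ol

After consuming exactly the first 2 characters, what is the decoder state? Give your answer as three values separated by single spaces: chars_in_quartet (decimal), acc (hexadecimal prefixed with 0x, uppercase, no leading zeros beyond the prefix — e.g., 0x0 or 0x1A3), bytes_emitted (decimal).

Answer: 2 0xFC5 0

Derivation:
After char 0 ('/'=63): chars_in_quartet=1 acc=0x3F bytes_emitted=0
After char 1 ('F'=5): chars_in_quartet=2 acc=0xFC5 bytes_emitted=0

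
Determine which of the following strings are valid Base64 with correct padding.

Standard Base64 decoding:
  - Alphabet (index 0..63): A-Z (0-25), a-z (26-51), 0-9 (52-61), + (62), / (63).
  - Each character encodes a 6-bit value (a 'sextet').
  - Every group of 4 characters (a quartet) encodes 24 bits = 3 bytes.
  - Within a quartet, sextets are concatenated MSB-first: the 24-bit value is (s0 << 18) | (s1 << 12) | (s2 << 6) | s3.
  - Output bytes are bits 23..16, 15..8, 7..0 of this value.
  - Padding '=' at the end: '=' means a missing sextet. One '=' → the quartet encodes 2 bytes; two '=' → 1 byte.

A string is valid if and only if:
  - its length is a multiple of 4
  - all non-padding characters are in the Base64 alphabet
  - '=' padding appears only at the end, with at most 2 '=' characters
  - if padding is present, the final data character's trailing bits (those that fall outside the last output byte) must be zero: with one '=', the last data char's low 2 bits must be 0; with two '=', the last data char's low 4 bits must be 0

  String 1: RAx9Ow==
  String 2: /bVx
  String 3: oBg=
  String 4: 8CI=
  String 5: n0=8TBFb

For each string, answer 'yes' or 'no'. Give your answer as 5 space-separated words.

Answer: yes yes yes yes no

Derivation:
String 1: 'RAx9Ow==' → valid
String 2: '/bVx' → valid
String 3: 'oBg=' → valid
String 4: '8CI=' → valid
String 5: 'n0=8TBFb' → invalid (bad char(s): ['=']; '=' in middle)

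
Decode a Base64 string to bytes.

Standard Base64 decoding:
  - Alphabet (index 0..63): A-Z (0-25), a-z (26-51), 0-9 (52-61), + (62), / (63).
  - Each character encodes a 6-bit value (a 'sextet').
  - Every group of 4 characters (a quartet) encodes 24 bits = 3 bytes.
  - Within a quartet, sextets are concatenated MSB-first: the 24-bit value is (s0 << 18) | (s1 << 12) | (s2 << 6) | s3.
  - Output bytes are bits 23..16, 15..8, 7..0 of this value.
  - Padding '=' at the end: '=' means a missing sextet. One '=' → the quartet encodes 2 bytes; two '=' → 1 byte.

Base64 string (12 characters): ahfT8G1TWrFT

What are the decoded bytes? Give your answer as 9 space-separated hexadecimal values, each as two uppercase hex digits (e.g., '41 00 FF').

After char 0 ('a'=26): chars_in_quartet=1 acc=0x1A bytes_emitted=0
After char 1 ('h'=33): chars_in_quartet=2 acc=0x6A1 bytes_emitted=0
After char 2 ('f'=31): chars_in_quartet=3 acc=0x1A85F bytes_emitted=0
After char 3 ('T'=19): chars_in_quartet=4 acc=0x6A17D3 -> emit 6A 17 D3, reset; bytes_emitted=3
After char 4 ('8'=60): chars_in_quartet=1 acc=0x3C bytes_emitted=3
After char 5 ('G'=6): chars_in_quartet=2 acc=0xF06 bytes_emitted=3
After char 6 ('1'=53): chars_in_quartet=3 acc=0x3C1B5 bytes_emitted=3
After char 7 ('T'=19): chars_in_quartet=4 acc=0xF06D53 -> emit F0 6D 53, reset; bytes_emitted=6
After char 8 ('W'=22): chars_in_quartet=1 acc=0x16 bytes_emitted=6
After char 9 ('r'=43): chars_in_quartet=2 acc=0x5AB bytes_emitted=6
After char 10 ('F'=5): chars_in_quartet=3 acc=0x16AC5 bytes_emitted=6
After char 11 ('T'=19): chars_in_quartet=4 acc=0x5AB153 -> emit 5A B1 53, reset; bytes_emitted=9

Answer: 6A 17 D3 F0 6D 53 5A B1 53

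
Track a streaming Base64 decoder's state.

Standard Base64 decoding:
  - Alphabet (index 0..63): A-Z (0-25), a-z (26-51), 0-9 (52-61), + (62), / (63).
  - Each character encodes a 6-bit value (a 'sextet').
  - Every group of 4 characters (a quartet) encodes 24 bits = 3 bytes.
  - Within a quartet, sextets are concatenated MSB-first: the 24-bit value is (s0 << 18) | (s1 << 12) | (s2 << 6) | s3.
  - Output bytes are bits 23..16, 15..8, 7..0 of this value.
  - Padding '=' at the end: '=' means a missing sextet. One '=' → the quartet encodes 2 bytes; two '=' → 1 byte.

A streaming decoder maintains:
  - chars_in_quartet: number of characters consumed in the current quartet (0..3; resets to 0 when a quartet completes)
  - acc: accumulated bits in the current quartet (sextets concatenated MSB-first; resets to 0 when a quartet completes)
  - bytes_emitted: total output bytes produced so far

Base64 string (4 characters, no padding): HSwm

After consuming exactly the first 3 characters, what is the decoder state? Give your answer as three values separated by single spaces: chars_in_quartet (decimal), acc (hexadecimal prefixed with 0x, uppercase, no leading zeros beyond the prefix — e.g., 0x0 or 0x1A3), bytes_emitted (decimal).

After char 0 ('H'=7): chars_in_quartet=1 acc=0x7 bytes_emitted=0
After char 1 ('S'=18): chars_in_quartet=2 acc=0x1D2 bytes_emitted=0
After char 2 ('w'=48): chars_in_quartet=3 acc=0x74B0 bytes_emitted=0

Answer: 3 0x74B0 0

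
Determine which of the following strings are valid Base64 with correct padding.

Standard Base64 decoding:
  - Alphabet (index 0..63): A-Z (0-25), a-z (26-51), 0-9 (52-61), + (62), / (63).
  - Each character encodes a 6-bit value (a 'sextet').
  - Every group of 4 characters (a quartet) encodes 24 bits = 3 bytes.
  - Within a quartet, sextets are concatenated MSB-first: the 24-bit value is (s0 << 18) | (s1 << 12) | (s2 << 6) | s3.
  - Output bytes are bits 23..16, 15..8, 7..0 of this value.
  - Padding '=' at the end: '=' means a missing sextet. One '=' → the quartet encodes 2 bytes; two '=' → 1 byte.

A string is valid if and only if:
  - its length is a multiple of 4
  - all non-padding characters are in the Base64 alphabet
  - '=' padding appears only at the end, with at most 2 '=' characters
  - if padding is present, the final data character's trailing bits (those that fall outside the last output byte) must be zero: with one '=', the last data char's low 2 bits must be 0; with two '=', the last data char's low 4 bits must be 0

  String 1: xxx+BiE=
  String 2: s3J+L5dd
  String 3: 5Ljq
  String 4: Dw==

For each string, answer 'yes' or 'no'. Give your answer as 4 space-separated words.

Answer: yes yes yes yes

Derivation:
String 1: 'xxx+BiE=' → valid
String 2: 's3J+L5dd' → valid
String 3: '5Ljq' → valid
String 4: 'Dw==' → valid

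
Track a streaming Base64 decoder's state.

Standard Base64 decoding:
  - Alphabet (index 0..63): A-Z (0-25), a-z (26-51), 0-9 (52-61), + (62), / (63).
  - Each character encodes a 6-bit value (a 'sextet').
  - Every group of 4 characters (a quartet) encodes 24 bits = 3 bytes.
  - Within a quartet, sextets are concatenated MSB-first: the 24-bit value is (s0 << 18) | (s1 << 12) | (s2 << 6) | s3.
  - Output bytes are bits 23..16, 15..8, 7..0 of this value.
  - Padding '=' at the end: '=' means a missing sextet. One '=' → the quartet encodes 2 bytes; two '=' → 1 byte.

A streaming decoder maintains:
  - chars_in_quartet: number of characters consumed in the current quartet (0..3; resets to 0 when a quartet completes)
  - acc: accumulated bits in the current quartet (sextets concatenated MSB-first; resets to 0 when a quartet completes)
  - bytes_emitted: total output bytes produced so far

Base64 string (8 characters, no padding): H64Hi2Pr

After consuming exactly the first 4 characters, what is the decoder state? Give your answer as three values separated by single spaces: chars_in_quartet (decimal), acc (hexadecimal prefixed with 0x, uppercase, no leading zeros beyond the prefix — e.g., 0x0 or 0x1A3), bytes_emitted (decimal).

Answer: 0 0x0 3

Derivation:
After char 0 ('H'=7): chars_in_quartet=1 acc=0x7 bytes_emitted=0
After char 1 ('6'=58): chars_in_quartet=2 acc=0x1FA bytes_emitted=0
After char 2 ('4'=56): chars_in_quartet=3 acc=0x7EB8 bytes_emitted=0
After char 3 ('H'=7): chars_in_quartet=4 acc=0x1FAE07 -> emit 1F AE 07, reset; bytes_emitted=3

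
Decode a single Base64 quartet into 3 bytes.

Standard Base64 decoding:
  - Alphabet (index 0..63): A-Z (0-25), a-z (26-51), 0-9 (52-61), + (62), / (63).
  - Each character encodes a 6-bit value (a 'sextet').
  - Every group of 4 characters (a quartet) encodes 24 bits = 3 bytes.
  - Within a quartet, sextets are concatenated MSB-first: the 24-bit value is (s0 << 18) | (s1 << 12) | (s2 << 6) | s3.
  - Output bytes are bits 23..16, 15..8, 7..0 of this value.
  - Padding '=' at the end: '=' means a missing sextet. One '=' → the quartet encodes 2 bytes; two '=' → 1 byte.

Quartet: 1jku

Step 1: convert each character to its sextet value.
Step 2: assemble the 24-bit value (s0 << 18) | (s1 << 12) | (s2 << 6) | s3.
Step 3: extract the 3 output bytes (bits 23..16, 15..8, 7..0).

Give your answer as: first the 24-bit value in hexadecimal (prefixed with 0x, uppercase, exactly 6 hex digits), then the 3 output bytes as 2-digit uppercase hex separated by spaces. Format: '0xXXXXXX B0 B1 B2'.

Sextets: 1=53, j=35, k=36, u=46
24-bit: (53<<18) | (35<<12) | (36<<6) | 46
      = 0xD40000 | 0x023000 | 0x000900 | 0x00002E
      = 0xD6392E
Bytes: (v>>16)&0xFF=D6, (v>>8)&0xFF=39, v&0xFF=2E

Answer: 0xD6392E D6 39 2E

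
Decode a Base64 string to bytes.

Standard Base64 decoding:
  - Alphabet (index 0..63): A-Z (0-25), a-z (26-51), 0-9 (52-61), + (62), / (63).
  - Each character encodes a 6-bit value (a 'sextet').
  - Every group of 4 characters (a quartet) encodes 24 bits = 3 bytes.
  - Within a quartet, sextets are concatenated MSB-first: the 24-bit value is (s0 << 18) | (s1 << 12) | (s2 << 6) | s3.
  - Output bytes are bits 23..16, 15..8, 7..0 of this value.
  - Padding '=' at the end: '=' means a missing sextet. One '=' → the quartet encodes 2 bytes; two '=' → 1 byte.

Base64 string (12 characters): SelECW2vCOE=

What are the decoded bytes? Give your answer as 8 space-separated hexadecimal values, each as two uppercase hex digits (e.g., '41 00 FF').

Answer: 49 E9 44 09 6D AF 08 E1

Derivation:
After char 0 ('S'=18): chars_in_quartet=1 acc=0x12 bytes_emitted=0
After char 1 ('e'=30): chars_in_quartet=2 acc=0x49E bytes_emitted=0
After char 2 ('l'=37): chars_in_quartet=3 acc=0x127A5 bytes_emitted=0
After char 3 ('E'=4): chars_in_quartet=4 acc=0x49E944 -> emit 49 E9 44, reset; bytes_emitted=3
After char 4 ('C'=2): chars_in_quartet=1 acc=0x2 bytes_emitted=3
After char 5 ('W'=22): chars_in_quartet=2 acc=0x96 bytes_emitted=3
After char 6 ('2'=54): chars_in_quartet=3 acc=0x25B6 bytes_emitted=3
After char 7 ('v'=47): chars_in_quartet=4 acc=0x96DAF -> emit 09 6D AF, reset; bytes_emitted=6
After char 8 ('C'=2): chars_in_quartet=1 acc=0x2 bytes_emitted=6
After char 9 ('O'=14): chars_in_quartet=2 acc=0x8E bytes_emitted=6
After char 10 ('E'=4): chars_in_quartet=3 acc=0x2384 bytes_emitted=6
Padding '=': partial quartet acc=0x2384 -> emit 08 E1; bytes_emitted=8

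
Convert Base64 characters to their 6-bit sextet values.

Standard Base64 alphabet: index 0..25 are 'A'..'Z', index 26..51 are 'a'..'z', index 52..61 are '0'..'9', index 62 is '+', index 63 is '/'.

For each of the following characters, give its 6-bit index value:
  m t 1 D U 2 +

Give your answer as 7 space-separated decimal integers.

Answer: 38 45 53 3 20 54 62

Derivation:
'm': a..z range, 26 + ord('m') − ord('a') = 38
't': a..z range, 26 + ord('t') − ord('a') = 45
'1': 0..9 range, 52 + ord('1') − ord('0') = 53
'D': A..Z range, ord('D') − ord('A') = 3
'U': A..Z range, ord('U') − ord('A') = 20
'2': 0..9 range, 52 + ord('2') − ord('0') = 54
'+': index 62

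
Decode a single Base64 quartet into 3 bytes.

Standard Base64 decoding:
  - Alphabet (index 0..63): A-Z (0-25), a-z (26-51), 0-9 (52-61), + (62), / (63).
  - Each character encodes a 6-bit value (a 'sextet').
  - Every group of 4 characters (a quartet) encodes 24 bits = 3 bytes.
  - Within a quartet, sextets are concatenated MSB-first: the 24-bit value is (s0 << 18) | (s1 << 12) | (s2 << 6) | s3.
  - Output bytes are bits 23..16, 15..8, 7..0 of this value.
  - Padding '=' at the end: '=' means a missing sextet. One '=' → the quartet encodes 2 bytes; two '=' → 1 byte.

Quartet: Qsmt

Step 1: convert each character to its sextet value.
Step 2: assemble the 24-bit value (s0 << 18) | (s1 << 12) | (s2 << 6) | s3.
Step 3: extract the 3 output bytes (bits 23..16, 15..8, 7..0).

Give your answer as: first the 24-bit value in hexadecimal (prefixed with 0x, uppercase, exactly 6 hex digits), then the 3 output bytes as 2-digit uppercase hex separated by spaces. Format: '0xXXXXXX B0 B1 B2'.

Sextets: Q=16, s=44, m=38, t=45
24-bit: (16<<18) | (44<<12) | (38<<6) | 45
      = 0x400000 | 0x02C000 | 0x000980 | 0x00002D
      = 0x42C9AD
Bytes: (v>>16)&0xFF=42, (v>>8)&0xFF=C9, v&0xFF=AD

Answer: 0x42C9AD 42 C9 AD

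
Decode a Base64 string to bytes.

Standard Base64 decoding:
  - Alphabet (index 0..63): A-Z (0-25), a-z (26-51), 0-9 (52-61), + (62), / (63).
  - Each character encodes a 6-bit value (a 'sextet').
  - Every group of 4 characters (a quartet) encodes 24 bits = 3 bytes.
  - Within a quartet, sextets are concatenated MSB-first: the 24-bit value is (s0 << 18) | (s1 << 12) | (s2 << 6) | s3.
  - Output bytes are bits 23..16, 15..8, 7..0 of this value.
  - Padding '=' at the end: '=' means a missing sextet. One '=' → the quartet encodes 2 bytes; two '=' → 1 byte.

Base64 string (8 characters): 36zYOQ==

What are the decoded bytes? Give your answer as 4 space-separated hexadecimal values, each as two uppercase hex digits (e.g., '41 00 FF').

Answer: DF AC D8 39

Derivation:
After char 0 ('3'=55): chars_in_quartet=1 acc=0x37 bytes_emitted=0
After char 1 ('6'=58): chars_in_quartet=2 acc=0xDFA bytes_emitted=0
After char 2 ('z'=51): chars_in_quartet=3 acc=0x37EB3 bytes_emitted=0
After char 3 ('Y'=24): chars_in_quartet=4 acc=0xDFACD8 -> emit DF AC D8, reset; bytes_emitted=3
After char 4 ('O'=14): chars_in_quartet=1 acc=0xE bytes_emitted=3
After char 5 ('Q'=16): chars_in_quartet=2 acc=0x390 bytes_emitted=3
Padding '==': partial quartet acc=0x390 -> emit 39; bytes_emitted=4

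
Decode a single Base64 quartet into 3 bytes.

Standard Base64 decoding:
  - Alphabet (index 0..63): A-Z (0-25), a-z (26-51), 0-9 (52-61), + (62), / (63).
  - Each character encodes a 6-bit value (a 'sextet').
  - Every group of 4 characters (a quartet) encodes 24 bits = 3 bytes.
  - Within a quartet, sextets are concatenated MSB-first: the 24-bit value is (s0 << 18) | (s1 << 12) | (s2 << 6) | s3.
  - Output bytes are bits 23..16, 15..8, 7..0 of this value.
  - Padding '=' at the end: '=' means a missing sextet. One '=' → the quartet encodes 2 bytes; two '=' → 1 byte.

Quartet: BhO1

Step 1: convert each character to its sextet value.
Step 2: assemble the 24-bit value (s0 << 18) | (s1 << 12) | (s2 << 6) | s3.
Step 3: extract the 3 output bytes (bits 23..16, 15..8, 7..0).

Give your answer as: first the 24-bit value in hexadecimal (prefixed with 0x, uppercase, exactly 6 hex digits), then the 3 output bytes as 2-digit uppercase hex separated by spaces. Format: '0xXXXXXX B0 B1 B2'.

Sextets: B=1, h=33, O=14, 1=53
24-bit: (1<<18) | (33<<12) | (14<<6) | 53
      = 0x040000 | 0x021000 | 0x000380 | 0x000035
      = 0x0613B5
Bytes: (v>>16)&0xFF=06, (v>>8)&0xFF=13, v&0xFF=B5

Answer: 0x0613B5 06 13 B5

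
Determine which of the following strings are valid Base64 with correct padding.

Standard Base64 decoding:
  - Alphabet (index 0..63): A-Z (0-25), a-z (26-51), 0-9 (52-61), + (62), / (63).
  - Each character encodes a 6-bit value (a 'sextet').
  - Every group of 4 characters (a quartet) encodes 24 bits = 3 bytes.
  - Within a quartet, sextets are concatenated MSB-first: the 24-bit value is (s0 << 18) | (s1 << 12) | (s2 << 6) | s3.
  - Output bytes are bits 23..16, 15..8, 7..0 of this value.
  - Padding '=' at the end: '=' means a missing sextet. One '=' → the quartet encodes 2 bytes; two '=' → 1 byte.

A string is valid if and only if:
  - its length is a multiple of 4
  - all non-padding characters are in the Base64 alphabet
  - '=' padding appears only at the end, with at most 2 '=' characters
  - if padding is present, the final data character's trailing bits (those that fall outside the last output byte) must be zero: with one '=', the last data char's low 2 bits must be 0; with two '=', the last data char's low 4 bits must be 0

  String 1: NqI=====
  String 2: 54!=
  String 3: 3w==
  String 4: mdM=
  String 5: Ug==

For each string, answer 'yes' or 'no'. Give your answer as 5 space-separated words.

Answer: no no yes yes yes

Derivation:
String 1: 'NqI=====' → invalid (5 pad chars (max 2))
String 2: '54!=' → invalid (bad char(s): ['!'])
String 3: '3w==' → valid
String 4: 'mdM=' → valid
String 5: 'Ug==' → valid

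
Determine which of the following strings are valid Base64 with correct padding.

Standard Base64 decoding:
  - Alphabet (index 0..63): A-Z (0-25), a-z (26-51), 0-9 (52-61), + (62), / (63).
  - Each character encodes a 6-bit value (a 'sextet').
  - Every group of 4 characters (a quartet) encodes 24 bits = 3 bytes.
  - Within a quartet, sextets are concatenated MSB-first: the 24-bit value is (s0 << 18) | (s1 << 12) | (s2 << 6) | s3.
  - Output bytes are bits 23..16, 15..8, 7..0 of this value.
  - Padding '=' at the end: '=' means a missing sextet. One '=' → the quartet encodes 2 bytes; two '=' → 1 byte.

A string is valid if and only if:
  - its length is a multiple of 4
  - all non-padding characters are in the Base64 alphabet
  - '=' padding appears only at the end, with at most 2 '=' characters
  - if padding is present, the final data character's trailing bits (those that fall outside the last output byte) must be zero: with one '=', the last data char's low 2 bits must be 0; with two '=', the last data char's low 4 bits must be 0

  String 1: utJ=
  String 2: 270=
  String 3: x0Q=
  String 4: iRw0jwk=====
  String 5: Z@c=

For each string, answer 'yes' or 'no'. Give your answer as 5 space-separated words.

String 1: 'utJ=' → invalid (bad trailing bits)
String 2: '270=' → valid
String 3: 'x0Q=' → valid
String 4: 'iRw0jwk=====' → invalid (5 pad chars (max 2))
String 5: 'Z@c=' → invalid (bad char(s): ['@'])

Answer: no yes yes no no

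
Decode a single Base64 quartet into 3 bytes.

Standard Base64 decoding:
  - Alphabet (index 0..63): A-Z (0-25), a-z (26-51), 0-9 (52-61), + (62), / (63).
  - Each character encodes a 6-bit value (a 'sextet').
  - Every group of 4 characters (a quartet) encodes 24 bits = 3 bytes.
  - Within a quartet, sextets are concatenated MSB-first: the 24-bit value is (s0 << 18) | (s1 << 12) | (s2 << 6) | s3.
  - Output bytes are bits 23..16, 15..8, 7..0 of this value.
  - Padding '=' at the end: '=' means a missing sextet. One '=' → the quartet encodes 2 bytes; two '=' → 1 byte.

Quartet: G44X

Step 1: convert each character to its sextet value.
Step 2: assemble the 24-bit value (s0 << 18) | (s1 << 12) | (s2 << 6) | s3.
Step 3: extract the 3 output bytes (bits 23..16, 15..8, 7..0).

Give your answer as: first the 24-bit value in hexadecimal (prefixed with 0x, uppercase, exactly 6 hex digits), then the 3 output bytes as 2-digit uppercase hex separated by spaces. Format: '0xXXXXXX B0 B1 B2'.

Sextets: G=6, 4=56, 4=56, X=23
24-bit: (6<<18) | (56<<12) | (56<<6) | 23
      = 0x180000 | 0x038000 | 0x000E00 | 0x000017
      = 0x1B8E17
Bytes: (v>>16)&0xFF=1B, (v>>8)&0xFF=8E, v&0xFF=17

Answer: 0x1B8E17 1B 8E 17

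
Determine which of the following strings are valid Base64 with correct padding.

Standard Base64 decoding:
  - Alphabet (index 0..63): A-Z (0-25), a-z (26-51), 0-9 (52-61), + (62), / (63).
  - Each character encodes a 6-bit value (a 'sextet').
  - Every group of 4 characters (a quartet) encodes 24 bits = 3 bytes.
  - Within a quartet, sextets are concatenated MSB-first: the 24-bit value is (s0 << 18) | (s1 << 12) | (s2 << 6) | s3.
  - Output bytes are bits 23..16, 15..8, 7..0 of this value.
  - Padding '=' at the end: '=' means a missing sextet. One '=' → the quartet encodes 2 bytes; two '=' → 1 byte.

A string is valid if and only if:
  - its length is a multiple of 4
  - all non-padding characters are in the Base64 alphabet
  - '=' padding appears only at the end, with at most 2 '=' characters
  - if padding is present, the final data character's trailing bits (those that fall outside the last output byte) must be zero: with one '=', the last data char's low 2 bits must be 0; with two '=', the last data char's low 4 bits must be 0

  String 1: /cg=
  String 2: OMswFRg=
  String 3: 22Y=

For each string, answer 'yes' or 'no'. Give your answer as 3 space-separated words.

String 1: '/cg=' → valid
String 2: 'OMswFRg=' → valid
String 3: '22Y=' → valid

Answer: yes yes yes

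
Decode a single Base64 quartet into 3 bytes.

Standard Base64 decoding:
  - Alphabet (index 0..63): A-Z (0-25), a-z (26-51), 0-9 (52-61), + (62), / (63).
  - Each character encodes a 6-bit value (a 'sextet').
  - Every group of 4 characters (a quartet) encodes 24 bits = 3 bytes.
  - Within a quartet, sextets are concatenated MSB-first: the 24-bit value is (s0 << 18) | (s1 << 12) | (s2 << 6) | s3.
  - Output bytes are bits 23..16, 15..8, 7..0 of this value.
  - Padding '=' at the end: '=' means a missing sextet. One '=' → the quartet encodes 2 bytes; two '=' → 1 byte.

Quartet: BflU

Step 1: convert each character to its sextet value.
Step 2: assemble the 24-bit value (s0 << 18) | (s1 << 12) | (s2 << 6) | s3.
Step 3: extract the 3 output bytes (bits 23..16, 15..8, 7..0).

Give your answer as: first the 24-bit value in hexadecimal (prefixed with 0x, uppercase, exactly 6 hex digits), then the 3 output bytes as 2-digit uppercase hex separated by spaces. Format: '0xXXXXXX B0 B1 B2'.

Answer: 0x05F954 05 F9 54

Derivation:
Sextets: B=1, f=31, l=37, U=20
24-bit: (1<<18) | (31<<12) | (37<<6) | 20
      = 0x040000 | 0x01F000 | 0x000940 | 0x000014
      = 0x05F954
Bytes: (v>>16)&0xFF=05, (v>>8)&0xFF=F9, v&0xFF=54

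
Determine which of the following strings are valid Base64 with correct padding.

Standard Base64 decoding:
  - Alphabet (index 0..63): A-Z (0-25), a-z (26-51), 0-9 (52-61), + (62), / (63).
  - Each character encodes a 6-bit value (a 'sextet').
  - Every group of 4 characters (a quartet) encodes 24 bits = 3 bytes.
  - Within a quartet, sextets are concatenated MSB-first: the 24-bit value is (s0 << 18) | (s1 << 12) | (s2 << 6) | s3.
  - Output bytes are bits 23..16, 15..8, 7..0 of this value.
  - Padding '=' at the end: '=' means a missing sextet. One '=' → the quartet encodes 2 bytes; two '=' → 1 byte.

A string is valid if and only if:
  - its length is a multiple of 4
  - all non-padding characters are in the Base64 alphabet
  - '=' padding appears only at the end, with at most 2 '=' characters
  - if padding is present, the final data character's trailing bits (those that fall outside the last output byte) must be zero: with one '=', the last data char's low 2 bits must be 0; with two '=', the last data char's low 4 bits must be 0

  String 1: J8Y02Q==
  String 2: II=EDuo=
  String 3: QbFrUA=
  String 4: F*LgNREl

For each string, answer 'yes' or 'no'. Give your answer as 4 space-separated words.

Answer: yes no no no

Derivation:
String 1: 'J8Y02Q==' → valid
String 2: 'II=EDuo=' → invalid (bad char(s): ['=']; '=' in middle)
String 3: 'QbFrUA=' → invalid (len=7 not mult of 4)
String 4: 'F*LgNREl' → invalid (bad char(s): ['*'])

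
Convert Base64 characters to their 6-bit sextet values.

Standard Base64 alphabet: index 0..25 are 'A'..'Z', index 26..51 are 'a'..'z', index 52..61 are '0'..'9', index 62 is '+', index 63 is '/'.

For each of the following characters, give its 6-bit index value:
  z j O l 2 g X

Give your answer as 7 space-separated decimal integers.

Answer: 51 35 14 37 54 32 23

Derivation:
'z': a..z range, 26 + ord('z') − ord('a') = 51
'j': a..z range, 26 + ord('j') − ord('a') = 35
'O': A..Z range, ord('O') − ord('A') = 14
'l': a..z range, 26 + ord('l') − ord('a') = 37
'2': 0..9 range, 52 + ord('2') − ord('0') = 54
'g': a..z range, 26 + ord('g') − ord('a') = 32
'X': A..Z range, ord('X') − ord('A') = 23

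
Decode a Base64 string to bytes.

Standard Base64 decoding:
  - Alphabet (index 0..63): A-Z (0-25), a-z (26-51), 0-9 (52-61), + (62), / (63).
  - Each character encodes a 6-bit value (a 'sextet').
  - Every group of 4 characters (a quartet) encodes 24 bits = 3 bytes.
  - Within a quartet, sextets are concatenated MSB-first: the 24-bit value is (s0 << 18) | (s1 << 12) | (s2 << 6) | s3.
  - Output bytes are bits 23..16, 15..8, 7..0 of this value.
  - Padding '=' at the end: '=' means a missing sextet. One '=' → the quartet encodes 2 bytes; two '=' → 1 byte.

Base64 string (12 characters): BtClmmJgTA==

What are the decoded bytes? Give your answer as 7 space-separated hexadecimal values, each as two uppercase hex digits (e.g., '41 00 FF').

After char 0 ('B'=1): chars_in_quartet=1 acc=0x1 bytes_emitted=0
After char 1 ('t'=45): chars_in_quartet=2 acc=0x6D bytes_emitted=0
After char 2 ('C'=2): chars_in_quartet=3 acc=0x1B42 bytes_emitted=0
After char 3 ('l'=37): chars_in_quartet=4 acc=0x6D0A5 -> emit 06 D0 A5, reset; bytes_emitted=3
After char 4 ('m'=38): chars_in_quartet=1 acc=0x26 bytes_emitted=3
After char 5 ('m'=38): chars_in_quartet=2 acc=0x9A6 bytes_emitted=3
After char 6 ('J'=9): chars_in_quartet=3 acc=0x26989 bytes_emitted=3
After char 7 ('g'=32): chars_in_quartet=4 acc=0x9A6260 -> emit 9A 62 60, reset; bytes_emitted=6
After char 8 ('T'=19): chars_in_quartet=1 acc=0x13 bytes_emitted=6
After char 9 ('A'=0): chars_in_quartet=2 acc=0x4C0 bytes_emitted=6
Padding '==': partial quartet acc=0x4C0 -> emit 4C; bytes_emitted=7

Answer: 06 D0 A5 9A 62 60 4C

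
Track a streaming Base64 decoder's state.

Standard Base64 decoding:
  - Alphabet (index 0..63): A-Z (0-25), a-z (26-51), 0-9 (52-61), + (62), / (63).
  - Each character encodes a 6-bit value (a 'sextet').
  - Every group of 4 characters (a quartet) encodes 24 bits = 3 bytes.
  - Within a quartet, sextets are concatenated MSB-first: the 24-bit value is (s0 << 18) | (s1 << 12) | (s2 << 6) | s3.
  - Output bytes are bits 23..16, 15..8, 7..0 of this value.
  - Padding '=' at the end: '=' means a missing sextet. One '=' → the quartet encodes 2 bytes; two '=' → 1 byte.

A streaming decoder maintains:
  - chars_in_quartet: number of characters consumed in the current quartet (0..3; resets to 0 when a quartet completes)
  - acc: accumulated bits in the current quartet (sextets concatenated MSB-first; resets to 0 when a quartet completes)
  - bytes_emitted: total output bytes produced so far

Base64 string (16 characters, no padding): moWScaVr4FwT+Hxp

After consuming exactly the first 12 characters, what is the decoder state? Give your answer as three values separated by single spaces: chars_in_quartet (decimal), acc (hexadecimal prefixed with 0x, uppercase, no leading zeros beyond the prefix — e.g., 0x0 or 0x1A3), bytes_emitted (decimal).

Answer: 0 0x0 9

Derivation:
After char 0 ('m'=38): chars_in_quartet=1 acc=0x26 bytes_emitted=0
After char 1 ('o'=40): chars_in_quartet=2 acc=0x9A8 bytes_emitted=0
After char 2 ('W'=22): chars_in_quartet=3 acc=0x26A16 bytes_emitted=0
After char 3 ('S'=18): chars_in_quartet=4 acc=0x9A8592 -> emit 9A 85 92, reset; bytes_emitted=3
After char 4 ('c'=28): chars_in_quartet=1 acc=0x1C bytes_emitted=3
After char 5 ('a'=26): chars_in_quartet=2 acc=0x71A bytes_emitted=3
After char 6 ('V'=21): chars_in_quartet=3 acc=0x1C695 bytes_emitted=3
After char 7 ('r'=43): chars_in_quartet=4 acc=0x71A56B -> emit 71 A5 6B, reset; bytes_emitted=6
After char 8 ('4'=56): chars_in_quartet=1 acc=0x38 bytes_emitted=6
After char 9 ('F'=5): chars_in_quartet=2 acc=0xE05 bytes_emitted=6
After char 10 ('w'=48): chars_in_quartet=3 acc=0x38170 bytes_emitted=6
After char 11 ('T'=19): chars_in_quartet=4 acc=0xE05C13 -> emit E0 5C 13, reset; bytes_emitted=9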